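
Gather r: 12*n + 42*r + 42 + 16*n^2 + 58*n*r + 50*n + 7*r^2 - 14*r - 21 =16*n^2 + 62*n + 7*r^2 + r*(58*n + 28) + 21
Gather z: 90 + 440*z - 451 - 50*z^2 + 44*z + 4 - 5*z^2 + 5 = -55*z^2 + 484*z - 352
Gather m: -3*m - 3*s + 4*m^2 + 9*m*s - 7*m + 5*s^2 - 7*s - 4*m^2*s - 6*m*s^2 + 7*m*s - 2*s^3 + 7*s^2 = m^2*(4 - 4*s) + m*(-6*s^2 + 16*s - 10) - 2*s^3 + 12*s^2 - 10*s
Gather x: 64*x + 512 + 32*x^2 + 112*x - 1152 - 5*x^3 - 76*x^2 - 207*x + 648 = -5*x^3 - 44*x^2 - 31*x + 8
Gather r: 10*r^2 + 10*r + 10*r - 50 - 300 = 10*r^2 + 20*r - 350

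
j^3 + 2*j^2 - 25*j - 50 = (j - 5)*(j + 2)*(j + 5)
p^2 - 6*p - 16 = (p - 8)*(p + 2)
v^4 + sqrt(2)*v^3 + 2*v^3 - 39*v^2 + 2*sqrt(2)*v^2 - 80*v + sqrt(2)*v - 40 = (v - 4*sqrt(2))*(v + 5*sqrt(2))*(sqrt(2)*v/2 + sqrt(2)/2)*(sqrt(2)*v + sqrt(2))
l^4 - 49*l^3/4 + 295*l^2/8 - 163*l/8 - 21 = (l - 8)*(l - 3)*(l - 7/4)*(l + 1/2)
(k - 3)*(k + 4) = k^2 + k - 12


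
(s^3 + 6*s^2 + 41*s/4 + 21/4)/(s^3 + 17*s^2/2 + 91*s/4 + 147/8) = 2*(s + 1)/(2*s + 7)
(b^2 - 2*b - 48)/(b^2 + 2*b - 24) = (b - 8)/(b - 4)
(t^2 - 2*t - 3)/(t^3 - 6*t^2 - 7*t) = (t - 3)/(t*(t - 7))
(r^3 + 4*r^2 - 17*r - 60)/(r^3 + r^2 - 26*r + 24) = (r^2 + 8*r + 15)/(r^2 + 5*r - 6)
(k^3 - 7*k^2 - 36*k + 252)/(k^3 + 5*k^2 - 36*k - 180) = (k - 7)/(k + 5)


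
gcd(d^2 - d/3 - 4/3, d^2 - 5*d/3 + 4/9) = d - 4/3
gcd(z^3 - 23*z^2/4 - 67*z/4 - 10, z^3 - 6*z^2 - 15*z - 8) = z^2 - 7*z - 8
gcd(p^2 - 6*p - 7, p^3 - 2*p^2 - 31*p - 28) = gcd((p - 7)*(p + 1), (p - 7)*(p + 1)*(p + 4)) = p^2 - 6*p - 7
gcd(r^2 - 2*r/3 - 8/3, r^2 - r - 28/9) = r + 4/3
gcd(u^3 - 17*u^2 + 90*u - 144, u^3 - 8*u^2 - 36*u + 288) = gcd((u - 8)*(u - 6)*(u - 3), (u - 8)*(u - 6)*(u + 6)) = u^2 - 14*u + 48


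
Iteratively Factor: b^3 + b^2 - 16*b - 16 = (b + 4)*(b^2 - 3*b - 4) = (b + 1)*(b + 4)*(b - 4)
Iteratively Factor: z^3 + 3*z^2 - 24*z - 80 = (z + 4)*(z^2 - z - 20) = (z - 5)*(z + 4)*(z + 4)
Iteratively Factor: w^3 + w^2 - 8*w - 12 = (w + 2)*(w^2 - w - 6) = (w - 3)*(w + 2)*(w + 2)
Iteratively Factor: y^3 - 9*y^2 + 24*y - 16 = (y - 1)*(y^2 - 8*y + 16) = (y - 4)*(y - 1)*(y - 4)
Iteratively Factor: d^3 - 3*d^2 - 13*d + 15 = (d + 3)*(d^2 - 6*d + 5) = (d - 5)*(d + 3)*(d - 1)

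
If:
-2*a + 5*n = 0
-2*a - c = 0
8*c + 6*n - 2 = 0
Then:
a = -5/34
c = 5/17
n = -1/17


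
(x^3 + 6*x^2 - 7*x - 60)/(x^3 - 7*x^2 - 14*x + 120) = (x^2 + 2*x - 15)/(x^2 - 11*x + 30)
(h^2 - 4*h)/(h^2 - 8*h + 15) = h*(h - 4)/(h^2 - 8*h + 15)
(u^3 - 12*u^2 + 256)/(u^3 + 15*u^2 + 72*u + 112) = (u^2 - 16*u + 64)/(u^2 + 11*u + 28)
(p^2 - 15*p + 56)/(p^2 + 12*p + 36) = (p^2 - 15*p + 56)/(p^2 + 12*p + 36)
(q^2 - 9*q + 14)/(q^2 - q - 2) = (q - 7)/(q + 1)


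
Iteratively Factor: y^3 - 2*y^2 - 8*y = (y + 2)*(y^2 - 4*y) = (y - 4)*(y + 2)*(y)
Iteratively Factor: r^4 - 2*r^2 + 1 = (r + 1)*(r^3 - r^2 - r + 1) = (r - 1)*(r + 1)*(r^2 - 1) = (r - 1)^2*(r + 1)*(r + 1)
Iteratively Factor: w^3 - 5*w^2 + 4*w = (w - 4)*(w^2 - w) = w*(w - 4)*(w - 1)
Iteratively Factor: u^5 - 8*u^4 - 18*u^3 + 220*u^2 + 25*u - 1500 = (u + 4)*(u^4 - 12*u^3 + 30*u^2 + 100*u - 375) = (u - 5)*(u + 4)*(u^3 - 7*u^2 - 5*u + 75) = (u - 5)*(u + 3)*(u + 4)*(u^2 - 10*u + 25) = (u - 5)^2*(u + 3)*(u + 4)*(u - 5)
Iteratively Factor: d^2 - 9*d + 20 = (d - 4)*(d - 5)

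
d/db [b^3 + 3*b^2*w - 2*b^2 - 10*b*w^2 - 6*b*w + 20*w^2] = 3*b^2 + 6*b*w - 4*b - 10*w^2 - 6*w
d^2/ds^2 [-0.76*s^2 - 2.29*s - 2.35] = -1.52000000000000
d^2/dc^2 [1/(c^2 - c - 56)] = 2*(c^2 - c - (2*c - 1)^2 - 56)/(-c^2 + c + 56)^3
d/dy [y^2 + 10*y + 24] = 2*y + 10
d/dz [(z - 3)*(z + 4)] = 2*z + 1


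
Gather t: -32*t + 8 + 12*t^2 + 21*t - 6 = 12*t^2 - 11*t + 2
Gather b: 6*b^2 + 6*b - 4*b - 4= 6*b^2 + 2*b - 4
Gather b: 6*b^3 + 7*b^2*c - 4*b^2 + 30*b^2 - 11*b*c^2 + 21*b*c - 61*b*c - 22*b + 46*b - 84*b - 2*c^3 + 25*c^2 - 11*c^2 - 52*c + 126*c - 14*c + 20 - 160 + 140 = 6*b^3 + b^2*(7*c + 26) + b*(-11*c^2 - 40*c - 60) - 2*c^3 + 14*c^2 + 60*c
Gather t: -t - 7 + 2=-t - 5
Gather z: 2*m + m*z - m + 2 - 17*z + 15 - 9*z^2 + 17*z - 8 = m*z + m - 9*z^2 + 9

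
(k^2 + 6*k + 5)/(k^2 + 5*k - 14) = (k^2 + 6*k + 5)/(k^2 + 5*k - 14)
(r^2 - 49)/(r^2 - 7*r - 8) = (49 - r^2)/(-r^2 + 7*r + 8)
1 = 1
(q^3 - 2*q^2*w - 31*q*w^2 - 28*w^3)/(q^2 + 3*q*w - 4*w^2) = (q^2 - 6*q*w - 7*w^2)/(q - w)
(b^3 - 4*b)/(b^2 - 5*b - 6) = b*(4 - b^2)/(-b^2 + 5*b + 6)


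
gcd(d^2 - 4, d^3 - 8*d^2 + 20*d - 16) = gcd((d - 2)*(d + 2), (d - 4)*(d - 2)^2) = d - 2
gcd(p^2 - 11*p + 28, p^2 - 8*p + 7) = p - 7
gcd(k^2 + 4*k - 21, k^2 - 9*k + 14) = 1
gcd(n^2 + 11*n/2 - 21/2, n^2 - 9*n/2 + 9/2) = n - 3/2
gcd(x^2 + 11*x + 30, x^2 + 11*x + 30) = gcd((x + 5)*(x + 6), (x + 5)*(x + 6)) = x^2 + 11*x + 30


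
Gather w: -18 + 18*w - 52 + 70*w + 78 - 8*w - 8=80*w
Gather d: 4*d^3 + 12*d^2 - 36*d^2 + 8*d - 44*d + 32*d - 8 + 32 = 4*d^3 - 24*d^2 - 4*d + 24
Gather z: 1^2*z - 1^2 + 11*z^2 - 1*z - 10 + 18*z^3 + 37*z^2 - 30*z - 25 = 18*z^3 + 48*z^2 - 30*z - 36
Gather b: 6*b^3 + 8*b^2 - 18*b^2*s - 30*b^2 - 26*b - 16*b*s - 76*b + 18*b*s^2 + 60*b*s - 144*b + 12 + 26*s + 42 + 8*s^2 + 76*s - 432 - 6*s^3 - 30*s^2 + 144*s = 6*b^3 + b^2*(-18*s - 22) + b*(18*s^2 + 44*s - 246) - 6*s^3 - 22*s^2 + 246*s - 378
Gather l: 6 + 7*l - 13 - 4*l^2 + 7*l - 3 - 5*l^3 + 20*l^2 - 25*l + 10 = -5*l^3 + 16*l^2 - 11*l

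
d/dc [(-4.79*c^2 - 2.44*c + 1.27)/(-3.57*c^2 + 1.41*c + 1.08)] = (-15.4647*c^2 - 1.2786*c - 4.4259)/(12.7449*c^4 - 10.0674*c^3 - 5.7231*c^2 + 3.0456*c + 1.1664)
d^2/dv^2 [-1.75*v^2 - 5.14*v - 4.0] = -3.50000000000000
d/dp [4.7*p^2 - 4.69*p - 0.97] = 9.4*p - 4.69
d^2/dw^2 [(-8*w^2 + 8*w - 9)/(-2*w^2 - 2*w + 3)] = 4*(-32*w^3 + 126*w^2 - 18*w + 57)/(8*w^6 + 24*w^5 - 12*w^4 - 64*w^3 + 18*w^2 + 54*w - 27)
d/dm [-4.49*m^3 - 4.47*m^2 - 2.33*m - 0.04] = -13.47*m^2 - 8.94*m - 2.33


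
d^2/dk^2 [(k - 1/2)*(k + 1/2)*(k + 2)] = 6*k + 4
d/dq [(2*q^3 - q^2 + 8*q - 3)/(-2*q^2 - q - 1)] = (-4*q^4 - 4*q^3 + 11*q^2 - 10*q - 11)/(4*q^4 + 4*q^3 + 5*q^2 + 2*q + 1)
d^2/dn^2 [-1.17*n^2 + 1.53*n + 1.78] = -2.34000000000000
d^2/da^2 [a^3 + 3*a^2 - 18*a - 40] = 6*a + 6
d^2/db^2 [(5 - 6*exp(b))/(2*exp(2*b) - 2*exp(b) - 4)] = (-6*exp(4*b) + 14*exp(3*b) - 87*exp(2*b) + 57*exp(b) - 34)*exp(b)/(2*(exp(6*b) - 3*exp(5*b) - 3*exp(4*b) + 11*exp(3*b) + 6*exp(2*b) - 12*exp(b) - 8))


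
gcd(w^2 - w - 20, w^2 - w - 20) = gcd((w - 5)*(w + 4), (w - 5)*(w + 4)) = w^2 - w - 20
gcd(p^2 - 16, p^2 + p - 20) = p - 4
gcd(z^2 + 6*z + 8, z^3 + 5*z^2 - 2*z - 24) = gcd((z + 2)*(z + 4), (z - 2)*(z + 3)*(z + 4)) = z + 4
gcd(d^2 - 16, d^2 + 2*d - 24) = d - 4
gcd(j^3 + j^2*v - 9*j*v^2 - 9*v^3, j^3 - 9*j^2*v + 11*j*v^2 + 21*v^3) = -j^2 + 2*j*v + 3*v^2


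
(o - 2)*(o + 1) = o^2 - o - 2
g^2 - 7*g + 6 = (g - 6)*(g - 1)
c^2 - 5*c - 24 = (c - 8)*(c + 3)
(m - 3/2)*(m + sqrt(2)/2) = m^2 - 3*m/2 + sqrt(2)*m/2 - 3*sqrt(2)/4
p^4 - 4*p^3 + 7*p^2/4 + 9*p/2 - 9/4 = (p - 3)*(p - 3/2)*(p - 1/2)*(p + 1)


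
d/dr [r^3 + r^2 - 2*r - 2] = 3*r^2 + 2*r - 2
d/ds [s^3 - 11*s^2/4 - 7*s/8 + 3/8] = 3*s^2 - 11*s/2 - 7/8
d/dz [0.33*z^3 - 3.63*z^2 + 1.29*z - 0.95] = 0.99*z^2 - 7.26*z + 1.29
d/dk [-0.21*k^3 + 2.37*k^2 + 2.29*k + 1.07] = -0.63*k^2 + 4.74*k + 2.29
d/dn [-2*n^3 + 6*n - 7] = 6 - 6*n^2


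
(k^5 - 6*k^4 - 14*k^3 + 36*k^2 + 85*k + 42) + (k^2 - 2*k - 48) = k^5 - 6*k^4 - 14*k^3 + 37*k^2 + 83*k - 6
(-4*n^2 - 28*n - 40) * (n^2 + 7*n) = -4*n^4 - 56*n^3 - 236*n^2 - 280*n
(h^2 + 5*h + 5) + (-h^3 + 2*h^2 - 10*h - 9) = -h^3 + 3*h^2 - 5*h - 4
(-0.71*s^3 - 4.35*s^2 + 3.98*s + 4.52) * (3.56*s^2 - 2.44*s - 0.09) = -2.5276*s^5 - 13.7536*s^4 + 24.8467*s^3 + 6.7715*s^2 - 11.387*s - 0.4068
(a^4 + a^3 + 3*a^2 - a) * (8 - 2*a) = -2*a^5 + 6*a^4 + 2*a^3 + 26*a^2 - 8*a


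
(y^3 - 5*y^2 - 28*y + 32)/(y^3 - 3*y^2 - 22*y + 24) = (y - 8)/(y - 6)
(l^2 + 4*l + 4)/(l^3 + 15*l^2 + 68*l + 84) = (l + 2)/(l^2 + 13*l + 42)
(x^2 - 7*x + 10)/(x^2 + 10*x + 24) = (x^2 - 7*x + 10)/(x^2 + 10*x + 24)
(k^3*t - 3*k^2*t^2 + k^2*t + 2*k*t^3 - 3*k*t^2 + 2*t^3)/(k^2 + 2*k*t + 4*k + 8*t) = t*(k^3 - 3*k^2*t + k^2 + 2*k*t^2 - 3*k*t + 2*t^2)/(k^2 + 2*k*t + 4*k + 8*t)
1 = 1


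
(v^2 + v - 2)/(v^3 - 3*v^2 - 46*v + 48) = (v + 2)/(v^2 - 2*v - 48)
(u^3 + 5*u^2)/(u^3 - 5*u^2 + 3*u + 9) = u^2*(u + 5)/(u^3 - 5*u^2 + 3*u + 9)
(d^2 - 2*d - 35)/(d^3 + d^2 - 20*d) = (d - 7)/(d*(d - 4))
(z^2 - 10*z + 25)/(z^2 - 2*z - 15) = (z - 5)/(z + 3)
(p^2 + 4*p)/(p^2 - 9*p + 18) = p*(p + 4)/(p^2 - 9*p + 18)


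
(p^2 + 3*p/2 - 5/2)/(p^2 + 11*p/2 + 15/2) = (p - 1)/(p + 3)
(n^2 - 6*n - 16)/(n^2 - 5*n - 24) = (n + 2)/(n + 3)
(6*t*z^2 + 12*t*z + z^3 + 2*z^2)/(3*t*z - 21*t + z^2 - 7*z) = z*(6*t*z + 12*t + z^2 + 2*z)/(3*t*z - 21*t + z^2 - 7*z)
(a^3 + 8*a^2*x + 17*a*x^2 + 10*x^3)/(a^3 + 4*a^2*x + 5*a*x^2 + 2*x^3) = (a + 5*x)/(a + x)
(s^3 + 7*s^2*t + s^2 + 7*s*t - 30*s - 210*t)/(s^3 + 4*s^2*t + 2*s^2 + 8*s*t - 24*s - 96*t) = (s^2 + 7*s*t - 5*s - 35*t)/(s^2 + 4*s*t - 4*s - 16*t)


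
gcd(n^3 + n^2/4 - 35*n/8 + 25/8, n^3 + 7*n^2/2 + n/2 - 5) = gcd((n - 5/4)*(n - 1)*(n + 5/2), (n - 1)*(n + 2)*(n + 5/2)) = n^2 + 3*n/2 - 5/2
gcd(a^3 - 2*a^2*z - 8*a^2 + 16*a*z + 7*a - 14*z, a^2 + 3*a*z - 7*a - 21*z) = a - 7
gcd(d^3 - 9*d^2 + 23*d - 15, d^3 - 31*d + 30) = d^2 - 6*d + 5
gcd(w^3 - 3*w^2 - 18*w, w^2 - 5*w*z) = w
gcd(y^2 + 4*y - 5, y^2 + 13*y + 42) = 1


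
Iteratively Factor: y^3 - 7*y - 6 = (y + 1)*(y^2 - y - 6) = (y - 3)*(y + 1)*(y + 2)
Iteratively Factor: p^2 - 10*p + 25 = (p - 5)*(p - 5)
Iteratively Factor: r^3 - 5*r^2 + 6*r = (r - 2)*(r^2 - 3*r) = (r - 3)*(r - 2)*(r)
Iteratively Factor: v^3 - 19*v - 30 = (v + 3)*(v^2 - 3*v - 10) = (v + 2)*(v + 3)*(v - 5)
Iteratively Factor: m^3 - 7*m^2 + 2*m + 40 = (m + 2)*(m^2 - 9*m + 20) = (m - 4)*(m + 2)*(m - 5)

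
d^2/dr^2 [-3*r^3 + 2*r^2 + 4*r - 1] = 4 - 18*r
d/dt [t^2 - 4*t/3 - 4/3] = 2*t - 4/3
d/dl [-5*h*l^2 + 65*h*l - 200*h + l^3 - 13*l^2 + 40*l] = -10*h*l + 65*h + 3*l^2 - 26*l + 40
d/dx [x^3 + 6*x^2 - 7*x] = 3*x^2 + 12*x - 7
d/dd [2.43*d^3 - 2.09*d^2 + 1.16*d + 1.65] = 7.29*d^2 - 4.18*d + 1.16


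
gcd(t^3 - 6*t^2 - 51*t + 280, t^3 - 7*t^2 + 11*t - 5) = t - 5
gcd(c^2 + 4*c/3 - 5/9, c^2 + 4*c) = 1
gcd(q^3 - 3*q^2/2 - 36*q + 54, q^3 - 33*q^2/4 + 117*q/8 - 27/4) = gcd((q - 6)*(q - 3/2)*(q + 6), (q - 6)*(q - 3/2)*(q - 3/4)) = q^2 - 15*q/2 + 9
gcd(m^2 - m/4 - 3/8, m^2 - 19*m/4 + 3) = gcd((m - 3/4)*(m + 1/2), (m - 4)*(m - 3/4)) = m - 3/4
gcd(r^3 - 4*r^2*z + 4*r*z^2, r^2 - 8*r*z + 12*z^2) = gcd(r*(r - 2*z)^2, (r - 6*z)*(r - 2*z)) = -r + 2*z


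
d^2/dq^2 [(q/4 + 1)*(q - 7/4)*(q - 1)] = 3*q/2 + 5/8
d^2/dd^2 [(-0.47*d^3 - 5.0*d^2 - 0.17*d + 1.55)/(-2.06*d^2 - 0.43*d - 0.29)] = (-1.77635683940025e-15*d^5 - 7.80292599999999*d^3 - 57.035826*d^2 - 8.610126*d + 2.077352)/(8.741816*d^6 + 5.474244*d^5 + 4.834614*d^4 + 1.620799*d^3 + 0.680601*d^2 + 0.108489*d + 0.024389)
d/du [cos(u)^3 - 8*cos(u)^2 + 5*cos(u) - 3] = (-3*cos(u)^2 + 16*cos(u) - 5)*sin(u)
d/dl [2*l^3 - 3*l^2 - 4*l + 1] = 6*l^2 - 6*l - 4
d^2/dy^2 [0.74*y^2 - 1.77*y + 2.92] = 1.48000000000000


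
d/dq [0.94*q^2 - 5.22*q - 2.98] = 1.88*q - 5.22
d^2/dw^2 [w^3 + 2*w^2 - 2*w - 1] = 6*w + 4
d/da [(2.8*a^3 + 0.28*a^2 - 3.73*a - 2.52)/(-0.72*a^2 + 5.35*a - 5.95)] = (-2.016*a^4 + 29.96*a^3 - 51.1676*a^2 - 6.9608*a + 35.6755)/(0.5184*a^4 - 7.704*a^3 + 37.1905*a^2 - 63.665*a + 35.4025)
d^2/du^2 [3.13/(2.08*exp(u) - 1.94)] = (13.541632*exp(u) + 12.630176)*exp(u)/(2.08*exp(u) - 1.94)^3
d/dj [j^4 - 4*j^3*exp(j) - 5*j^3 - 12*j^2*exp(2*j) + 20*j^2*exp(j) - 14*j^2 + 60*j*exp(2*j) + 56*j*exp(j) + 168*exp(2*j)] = -4*j^3*exp(j) + 4*j^3 - 24*j^2*exp(2*j) + 8*j^2*exp(j) - 15*j^2 + 96*j*exp(2*j) + 96*j*exp(j) - 28*j + 396*exp(2*j) + 56*exp(j)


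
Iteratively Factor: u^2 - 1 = (u + 1)*(u - 1)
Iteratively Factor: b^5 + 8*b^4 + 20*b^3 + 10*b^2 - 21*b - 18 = (b + 2)*(b^4 + 6*b^3 + 8*b^2 - 6*b - 9) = (b - 1)*(b + 2)*(b^3 + 7*b^2 + 15*b + 9) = (b - 1)*(b + 1)*(b + 2)*(b^2 + 6*b + 9) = (b - 1)*(b + 1)*(b + 2)*(b + 3)*(b + 3)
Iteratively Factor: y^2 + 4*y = (y + 4)*(y)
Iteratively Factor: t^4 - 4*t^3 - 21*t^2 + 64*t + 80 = (t - 5)*(t^3 + t^2 - 16*t - 16) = (t - 5)*(t - 4)*(t^2 + 5*t + 4) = (t - 5)*(t - 4)*(t + 1)*(t + 4)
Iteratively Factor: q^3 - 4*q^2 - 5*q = (q - 5)*(q^2 + q) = (q - 5)*(q + 1)*(q)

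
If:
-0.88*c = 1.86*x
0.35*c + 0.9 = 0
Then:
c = -2.57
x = 1.22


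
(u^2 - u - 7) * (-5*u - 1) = -5*u^3 + 4*u^2 + 36*u + 7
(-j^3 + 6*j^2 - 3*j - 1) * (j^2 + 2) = -j^5 + 6*j^4 - 5*j^3 + 11*j^2 - 6*j - 2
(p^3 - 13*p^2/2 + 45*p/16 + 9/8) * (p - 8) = p^4 - 29*p^3/2 + 877*p^2/16 - 171*p/8 - 9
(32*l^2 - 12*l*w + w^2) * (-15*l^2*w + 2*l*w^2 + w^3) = -480*l^4*w + 244*l^3*w^2 - 7*l^2*w^3 - 10*l*w^4 + w^5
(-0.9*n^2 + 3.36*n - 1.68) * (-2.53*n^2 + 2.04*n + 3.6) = 2.277*n^4 - 10.3368*n^3 + 7.8648*n^2 + 8.6688*n - 6.048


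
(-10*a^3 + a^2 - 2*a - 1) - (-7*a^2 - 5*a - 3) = -10*a^3 + 8*a^2 + 3*a + 2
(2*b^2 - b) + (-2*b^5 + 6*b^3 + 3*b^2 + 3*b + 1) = -2*b^5 + 6*b^3 + 5*b^2 + 2*b + 1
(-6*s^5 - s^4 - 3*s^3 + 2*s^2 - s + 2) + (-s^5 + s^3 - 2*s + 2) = -7*s^5 - s^4 - 2*s^3 + 2*s^2 - 3*s + 4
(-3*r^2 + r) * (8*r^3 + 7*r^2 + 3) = -24*r^5 - 13*r^4 + 7*r^3 - 9*r^2 + 3*r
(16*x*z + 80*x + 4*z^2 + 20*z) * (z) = 16*x*z^2 + 80*x*z + 4*z^3 + 20*z^2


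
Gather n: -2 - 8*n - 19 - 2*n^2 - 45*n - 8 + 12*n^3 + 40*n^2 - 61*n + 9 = 12*n^3 + 38*n^2 - 114*n - 20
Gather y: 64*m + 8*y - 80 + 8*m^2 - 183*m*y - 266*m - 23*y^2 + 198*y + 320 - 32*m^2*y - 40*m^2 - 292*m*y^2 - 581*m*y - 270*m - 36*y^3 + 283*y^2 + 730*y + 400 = -32*m^2 - 472*m - 36*y^3 + y^2*(260 - 292*m) + y*(-32*m^2 - 764*m + 936) + 640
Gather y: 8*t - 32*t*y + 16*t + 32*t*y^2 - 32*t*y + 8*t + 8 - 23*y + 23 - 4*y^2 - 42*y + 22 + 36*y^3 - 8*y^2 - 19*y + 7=32*t + 36*y^3 + y^2*(32*t - 12) + y*(-64*t - 84) + 60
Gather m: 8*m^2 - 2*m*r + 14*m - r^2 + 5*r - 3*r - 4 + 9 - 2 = 8*m^2 + m*(14 - 2*r) - r^2 + 2*r + 3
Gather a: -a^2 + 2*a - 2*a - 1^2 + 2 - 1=-a^2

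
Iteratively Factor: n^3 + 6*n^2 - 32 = (n + 4)*(n^2 + 2*n - 8) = (n + 4)^2*(n - 2)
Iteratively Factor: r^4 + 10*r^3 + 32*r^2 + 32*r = (r + 4)*(r^3 + 6*r^2 + 8*r) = (r + 2)*(r + 4)*(r^2 + 4*r) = (r + 2)*(r + 4)^2*(r)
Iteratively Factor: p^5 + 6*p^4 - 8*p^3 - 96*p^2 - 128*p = (p)*(p^4 + 6*p^3 - 8*p^2 - 96*p - 128) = p*(p + 4)*(p^3 + 2*p^2 - 16*p - 32) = p*(p + 4)^2*(p^2 - 2*p - 8) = p*(p - 4)*(p + 4)^2*(p + 2)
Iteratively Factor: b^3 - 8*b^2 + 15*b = (b)*(b^2 - 8*b + 15) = b*(b - 5)*(b - 3)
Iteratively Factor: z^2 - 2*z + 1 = (z - 1)*(z - 1)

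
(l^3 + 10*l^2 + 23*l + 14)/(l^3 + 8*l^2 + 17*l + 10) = (l + 7)/(l + 5)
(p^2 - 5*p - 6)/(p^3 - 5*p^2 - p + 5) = (p - 6)/(p^2 - 6*p + 5)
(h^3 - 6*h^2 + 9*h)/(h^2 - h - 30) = h*(-h^2 + 6*h - 9)/(-h^2 + h + 30)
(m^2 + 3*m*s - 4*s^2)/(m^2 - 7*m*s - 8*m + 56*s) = (m^2 + 3*m*s - 4*s^2)/(m^2 - 7*m*s - 8*m + 56*s)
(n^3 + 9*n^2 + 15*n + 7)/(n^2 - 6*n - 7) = (n^2 + 8*n + 7)/(n - 7)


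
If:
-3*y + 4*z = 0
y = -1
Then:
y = -1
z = -3/4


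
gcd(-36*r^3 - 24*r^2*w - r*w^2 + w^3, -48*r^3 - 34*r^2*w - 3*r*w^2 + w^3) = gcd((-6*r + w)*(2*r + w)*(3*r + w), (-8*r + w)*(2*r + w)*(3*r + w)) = 6*r^2 + 5*r*w + w^2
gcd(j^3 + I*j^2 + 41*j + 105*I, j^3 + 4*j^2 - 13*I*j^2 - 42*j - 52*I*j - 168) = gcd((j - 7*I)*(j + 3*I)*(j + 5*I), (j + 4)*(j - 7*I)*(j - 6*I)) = j - 7*I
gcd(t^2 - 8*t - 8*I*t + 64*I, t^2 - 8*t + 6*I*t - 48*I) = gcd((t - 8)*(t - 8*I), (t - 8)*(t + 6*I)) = t - 8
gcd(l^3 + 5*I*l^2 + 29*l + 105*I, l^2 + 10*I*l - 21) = l^2 + 10*I*l - 21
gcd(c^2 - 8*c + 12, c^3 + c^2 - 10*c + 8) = c - 2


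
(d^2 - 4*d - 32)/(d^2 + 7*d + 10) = (d^2 - 4*d - 32)/(d^2 + 7*d + 10)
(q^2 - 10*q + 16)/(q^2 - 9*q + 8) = (q - 2)/(q - 1)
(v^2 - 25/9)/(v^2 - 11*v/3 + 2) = (9*v^2 - 25)/(3*(3*v^2 - 11*v + 6))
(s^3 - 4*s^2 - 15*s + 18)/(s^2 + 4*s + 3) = (s^2 - 7*s + 6)/(s + 1)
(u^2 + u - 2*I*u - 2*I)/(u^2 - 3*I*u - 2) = (u + 1)/(u - I)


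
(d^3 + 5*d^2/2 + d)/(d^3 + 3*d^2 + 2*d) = (d + 1/2)/(d + 1)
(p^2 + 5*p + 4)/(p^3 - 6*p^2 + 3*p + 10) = (p + 4)/(p^2 - 7*p + 10)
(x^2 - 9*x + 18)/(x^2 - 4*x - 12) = (x - 3)/(x + 2)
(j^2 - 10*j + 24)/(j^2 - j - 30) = (j - 4)/(j + 5)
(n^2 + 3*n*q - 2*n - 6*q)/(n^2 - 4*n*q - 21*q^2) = (2 - n)/(-n + 7*q)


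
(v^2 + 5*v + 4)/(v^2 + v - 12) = (v + 1)/(v - 3)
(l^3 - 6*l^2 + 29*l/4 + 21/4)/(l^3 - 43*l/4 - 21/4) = (l - 3)/(l + 3)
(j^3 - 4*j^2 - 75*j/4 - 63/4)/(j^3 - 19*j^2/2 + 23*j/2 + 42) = (j + 3/2)/(j - 4)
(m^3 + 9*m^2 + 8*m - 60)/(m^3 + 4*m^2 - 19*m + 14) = (m^2 + 11*m + 30)/(m^2 + 6*m - 7)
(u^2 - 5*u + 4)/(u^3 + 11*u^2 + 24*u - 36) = (u - 4)/(u^2 + 12*u + 36)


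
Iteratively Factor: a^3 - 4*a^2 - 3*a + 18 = (a + 2)*(a^2 - 6*a + 9) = (a - 3)*(a + 2)*(a - 3)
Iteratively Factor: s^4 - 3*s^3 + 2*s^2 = (s)*(s^3 - 3*s^2 + 2*s) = s^2*(s^2 - 3*s + 2) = s^2*(s - 1)*(s - 2)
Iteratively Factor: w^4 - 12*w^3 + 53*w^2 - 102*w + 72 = (w - 4)*(w^3 - 8*w^2 + 21*w - 18) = (w - 4)*(w - 3)*(w^2 - 5*w + 6) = (w - 4)*(w - 3)^2*(w - 2)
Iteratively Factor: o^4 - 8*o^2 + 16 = (o + 2)*(o^3 - 2*o^2 - 4*o + 8) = (o - 2)*(o + 2)*(o^2 - 4) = (o - 2)^2*(o + 2)*(o + 2)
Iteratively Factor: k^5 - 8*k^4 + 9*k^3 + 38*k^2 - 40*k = (k)*(k^4 - 8*k^3 + 9*k^2 + 38*k - 40) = k*(k + 2)*(k^3 - 10*k^2 + 29*k - 20) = k*(k - 4)*(k + 2)*(k^2 - 6*k + 5) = k*(k - 5)*(k - 4)*(k + 2)*(k - 1)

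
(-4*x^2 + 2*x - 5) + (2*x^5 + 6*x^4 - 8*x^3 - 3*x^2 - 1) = 2*x^5 + 6*x^4 - 8*x^3 - 7*x^2 + 2*x - 6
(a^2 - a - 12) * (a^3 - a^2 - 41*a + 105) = a^5 - 2*a^4 - 52*a^3 + 158*a^2 + 387*a - 1260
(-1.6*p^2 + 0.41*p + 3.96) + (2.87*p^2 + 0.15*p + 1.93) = 1.27*p^2 + 0.56*p + 5.89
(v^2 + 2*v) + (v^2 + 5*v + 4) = 2*v^2 + 7*v + 4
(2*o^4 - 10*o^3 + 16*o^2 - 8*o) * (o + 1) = 2*o^5 - 8*o^4 + 6*o^3 + 8*o^2 - 8*o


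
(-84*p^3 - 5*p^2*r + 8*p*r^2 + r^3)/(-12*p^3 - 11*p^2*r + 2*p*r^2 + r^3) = (7*p + r)/(p + r)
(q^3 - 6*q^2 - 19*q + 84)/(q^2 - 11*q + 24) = (q^2 - 3*q - 28)/(q - 8)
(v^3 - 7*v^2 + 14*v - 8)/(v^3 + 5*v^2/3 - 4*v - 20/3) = 3*(v^2 - 5*v + 4)/(3*v^2 + 11*v + 10)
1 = 1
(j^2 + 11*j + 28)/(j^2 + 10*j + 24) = (j + 7)/(j + 6)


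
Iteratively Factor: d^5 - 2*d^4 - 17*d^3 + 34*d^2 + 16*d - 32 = (d - 4)*(d^4 + 2*d^3 - 9*d^2 - 2*d + 8) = (d - 4)*(d + 4)*(d^3 - 2*d^2 - d + 2) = (d - 4)*(d - 2)*(d + 4)*(d^2 - 1) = (d - 4)*(d - 2)*(d - 1)*(d + 4)*(d + 1)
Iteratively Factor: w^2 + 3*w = (w)*(w + 3)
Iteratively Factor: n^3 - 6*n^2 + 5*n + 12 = (n - 3)*(n^2 - 3*n - 4) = (n - 4)*(n - 3)*(n + 1)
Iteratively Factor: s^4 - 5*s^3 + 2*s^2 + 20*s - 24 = (s - 2)*(s^3 - 3*s^2 - 4*s + 12) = (s - 3)*(s - 2)*(s^2 - 4) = (s - 3)*(s - 2)*(s + 2)*(s - 2)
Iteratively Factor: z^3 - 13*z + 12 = (z + 4)*(z^2 - 4*z + 3) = (z - 3)*(z + 4)*(z - 1)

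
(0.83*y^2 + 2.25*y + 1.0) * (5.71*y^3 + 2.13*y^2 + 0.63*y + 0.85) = 4.7393*y^5 + 14.6154*y^4 + 11.0254*y^3 + 4.253*y^2 + 2.5425*y + 0.85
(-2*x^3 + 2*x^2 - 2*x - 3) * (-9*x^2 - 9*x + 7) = 18*x^5 - 14*x^3 + 59*x^2 + 13*x - 21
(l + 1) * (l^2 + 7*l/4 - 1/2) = l^3 + 11*l^2/4 + 5*l/4 - 1/2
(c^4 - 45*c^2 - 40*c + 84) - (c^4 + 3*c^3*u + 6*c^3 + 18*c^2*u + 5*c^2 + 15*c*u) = -3*c^3*u - 6*c^3 - 18*c^2*u - 50*c^2 - 15*c*u - 40*c + 84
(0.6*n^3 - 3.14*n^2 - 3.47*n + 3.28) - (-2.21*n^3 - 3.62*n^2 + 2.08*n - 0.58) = 2.81*n^3 + 0.48*n^2 - 5.55*n + 3.86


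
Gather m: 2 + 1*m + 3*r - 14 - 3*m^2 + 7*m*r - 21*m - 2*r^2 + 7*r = -3*m^2 + m*(7*r - 20) - 2*r^2 + 10*r - 12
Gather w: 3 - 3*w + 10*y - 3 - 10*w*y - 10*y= w*(-10*y - 3)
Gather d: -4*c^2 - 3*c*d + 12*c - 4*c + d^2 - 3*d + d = -4*c^2 + 8*c + d^2 + d*(-3*c - 2)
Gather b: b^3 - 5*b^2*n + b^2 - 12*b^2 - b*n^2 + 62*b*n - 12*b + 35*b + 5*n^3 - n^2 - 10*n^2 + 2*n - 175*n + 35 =b^3 + b^2*(-5*n - 11) + b*(-n^2 + 62*n + 23) + 5*n^3 - 11*n^2 - 173*n + 35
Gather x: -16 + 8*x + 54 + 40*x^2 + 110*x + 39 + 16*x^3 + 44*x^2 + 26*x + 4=16*x^3 + 84*x^2 + 144*x + 81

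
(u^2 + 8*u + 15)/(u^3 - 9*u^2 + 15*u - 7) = (u^2 + 8*u + 15)/(u^3 - 9*u^2 + 15*u - 7)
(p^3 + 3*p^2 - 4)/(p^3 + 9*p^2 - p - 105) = (p^3 + 3*p^2 - 4)/(p^3 + 9*p^2 - p - 105)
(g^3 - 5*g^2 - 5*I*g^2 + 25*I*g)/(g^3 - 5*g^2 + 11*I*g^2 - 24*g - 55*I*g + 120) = g*(g - 5*I)/(g^2 + 11*I*g - 24)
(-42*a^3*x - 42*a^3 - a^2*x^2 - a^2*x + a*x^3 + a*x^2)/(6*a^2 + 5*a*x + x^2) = a*(-42*a^2*x - 42*a^2 - a*x^2 - a*x + x^3 + x^2)/(6*a^2 + 5*a*x + x^2)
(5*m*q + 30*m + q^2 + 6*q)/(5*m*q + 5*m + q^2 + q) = (q + 6)/(q + 1)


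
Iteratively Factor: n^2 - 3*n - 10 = (n - 5)*(n + 2)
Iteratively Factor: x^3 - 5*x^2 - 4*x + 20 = (x - 5)*(x^2 - 4) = (x - 5)*(x + 2)*(x - 2)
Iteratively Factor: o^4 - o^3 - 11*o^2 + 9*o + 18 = (o - 2)*(o^3 + o^2 - 9*o - 9) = (o - 2)*(o + 3)*(o^2 - 2*o - 3) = (o - 3)*(o - 2)*(o + 3)*(o + 1)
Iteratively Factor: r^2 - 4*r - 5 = (r + 1)*(r - 5)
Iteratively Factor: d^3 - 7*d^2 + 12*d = (d - 4)*(d^2 - 3*d) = d*(d - 4)*(d - 3)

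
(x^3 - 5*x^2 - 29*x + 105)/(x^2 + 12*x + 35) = (x^2 - 10*x + 21)/(x + 7)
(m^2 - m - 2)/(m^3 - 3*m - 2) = 1/(m + 1)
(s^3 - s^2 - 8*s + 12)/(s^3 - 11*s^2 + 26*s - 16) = (s^2 + s - 6)/(s^2 - 9*s + 8)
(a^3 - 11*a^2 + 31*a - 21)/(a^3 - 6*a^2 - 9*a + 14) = (a - 3)/(a + 2)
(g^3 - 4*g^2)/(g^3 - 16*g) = g/(g + 4)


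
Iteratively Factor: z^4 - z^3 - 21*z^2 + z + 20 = (z - 1)*(z^3 - 21*z - 20) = (z - 1)*(z + 1)*(z^2 - z - 20) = (z - 1)*(z + 1)*(z + 4)*(z - 5)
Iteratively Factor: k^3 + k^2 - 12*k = (k - 3)*(k^2 + 4*k) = (k - 3)*(k + 4)*(k)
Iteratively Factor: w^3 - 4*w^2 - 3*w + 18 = (w - 3)*(w^2 - w - 6) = (w - 3)*(w + 2)*(w - 3)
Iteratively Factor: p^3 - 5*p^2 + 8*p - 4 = (p - 1)*(p^2 - 4*p + 4) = (p - 2)*(p - 1)*(p - 2)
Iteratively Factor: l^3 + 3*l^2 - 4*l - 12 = (l - 2)*(l^2 + 5*l + 6) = (l - 2)*(l + 2)*(l + 3)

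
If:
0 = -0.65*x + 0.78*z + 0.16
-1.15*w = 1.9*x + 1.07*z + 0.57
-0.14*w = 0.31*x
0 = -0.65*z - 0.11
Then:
No Solution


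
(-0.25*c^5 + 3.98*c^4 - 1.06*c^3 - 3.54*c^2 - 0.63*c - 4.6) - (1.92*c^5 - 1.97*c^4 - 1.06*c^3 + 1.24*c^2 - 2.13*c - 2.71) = -2.17*c^5 + 5.95*c^4 - 4.78*c^2 + 1.5*c - 1.89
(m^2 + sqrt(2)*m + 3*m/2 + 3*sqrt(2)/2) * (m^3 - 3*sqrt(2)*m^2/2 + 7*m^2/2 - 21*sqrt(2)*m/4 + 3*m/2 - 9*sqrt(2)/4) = m^5 - sqrt(2)*m^4/2 + 5*m^4 - 5*sqrt(2)*m^3/2 + 15*m^3/4 - 51*m^2/4 - 27*sqrt(2)*m^2/8 - 81*m/4 - 9*sqrt(2)*m/8 - 27/4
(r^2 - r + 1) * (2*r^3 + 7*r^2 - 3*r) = 2*r^5 + 5*r^4 - 8*r^3 + 10*r^2 - 3*r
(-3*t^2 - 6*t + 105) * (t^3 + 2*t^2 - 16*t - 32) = -3*t^5 - 12*t^4 + 141*t^3 + 402*t^2 - 1488*t - 3360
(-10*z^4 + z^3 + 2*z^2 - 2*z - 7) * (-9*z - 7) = 90*z^5 + 61*z^4 - 25*z^3 + 4*z^2 + 77*z + 49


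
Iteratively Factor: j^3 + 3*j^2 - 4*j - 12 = (j - 2)*(j^2 + 5*j + 6) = (j - 2)*(j + 2)*(j + 3)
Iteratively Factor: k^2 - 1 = (k + 1)*(k - 1)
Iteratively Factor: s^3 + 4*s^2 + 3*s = (s + 1)*(s^2 + 3*s) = (s + 1)*(s + 3)*(s)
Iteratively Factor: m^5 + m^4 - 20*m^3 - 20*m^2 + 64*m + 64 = (m + 2)*(m^4 - m^3 - 18*m^2 + 16*m + 32) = (m + 1)*(m + 2)*(m^3 - 2*m^2 - 16*m + 32) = (m + 1)*(m + 2)*(m + 4)*(m^2 - 6*m + 8) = (m - 2)*(m + 1)*(m + 2)*(m + 4)*(m - 4)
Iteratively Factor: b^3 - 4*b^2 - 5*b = (b)*(b^2 - 4*b - 5) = b*(b + 1)*(b - 5)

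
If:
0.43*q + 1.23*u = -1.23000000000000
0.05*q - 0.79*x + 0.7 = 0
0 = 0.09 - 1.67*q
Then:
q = 0.05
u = -1.02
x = 0.89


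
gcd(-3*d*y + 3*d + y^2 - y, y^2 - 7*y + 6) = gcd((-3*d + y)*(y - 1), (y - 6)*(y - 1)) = y - 1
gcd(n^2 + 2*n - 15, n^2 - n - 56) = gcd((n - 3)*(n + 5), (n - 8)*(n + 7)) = 1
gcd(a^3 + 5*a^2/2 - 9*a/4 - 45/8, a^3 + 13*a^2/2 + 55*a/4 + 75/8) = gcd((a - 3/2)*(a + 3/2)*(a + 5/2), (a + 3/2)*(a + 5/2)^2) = a^2 + 4*a + 15/4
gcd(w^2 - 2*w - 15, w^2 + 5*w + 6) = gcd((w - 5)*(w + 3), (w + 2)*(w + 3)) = w + 3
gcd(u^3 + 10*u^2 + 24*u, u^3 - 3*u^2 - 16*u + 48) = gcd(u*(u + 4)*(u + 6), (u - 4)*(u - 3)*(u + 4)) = u + 4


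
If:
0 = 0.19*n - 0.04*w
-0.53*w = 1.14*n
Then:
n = 0.00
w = 0.00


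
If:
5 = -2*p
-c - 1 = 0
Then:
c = -1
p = -5/2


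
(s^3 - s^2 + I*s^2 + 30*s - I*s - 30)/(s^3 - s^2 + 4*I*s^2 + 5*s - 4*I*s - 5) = (s^2 + I*s + 30)/(s^2 + 4*I*s + 5)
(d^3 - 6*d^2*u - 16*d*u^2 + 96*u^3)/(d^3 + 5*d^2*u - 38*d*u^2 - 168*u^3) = (d - 4*u)/(d + 7*u)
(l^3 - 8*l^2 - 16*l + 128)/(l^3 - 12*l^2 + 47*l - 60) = (l^2 - 4*l - 32)/(l^2 - 8*l + 15)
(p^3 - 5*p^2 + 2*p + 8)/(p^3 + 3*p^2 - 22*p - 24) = (p - 2)/(p + 6)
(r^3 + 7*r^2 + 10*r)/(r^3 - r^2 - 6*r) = (r + 5)/(r - 3)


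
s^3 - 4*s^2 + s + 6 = (s - 3)*(s - 2)*(s + 1)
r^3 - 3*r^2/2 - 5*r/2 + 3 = (r - 2)*(r - 1)*(r + 3/2)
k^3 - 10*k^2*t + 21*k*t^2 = k*(k - 7*t)*(k - 3*t)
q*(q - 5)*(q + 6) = q^3 + q^2 - 30*q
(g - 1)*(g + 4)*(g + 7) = g^3 + 10*g^2 + 17*g - 28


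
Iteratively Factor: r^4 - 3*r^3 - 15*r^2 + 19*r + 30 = (r - 5)*(r^3 + 2*r^2 - 5*r - 6) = (r - 5)*(r + 1)*(r^2 + r - 6) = (r - 5)*(r + 1)*(r + 3)*(r - 2)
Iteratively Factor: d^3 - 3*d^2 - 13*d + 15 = (d - 5)*(d^2 + 2*d - 3) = (d - 5)*(d - 1)*(d + 3)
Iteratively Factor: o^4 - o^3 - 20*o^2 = (o - 5)*(o^3 + 4*o^2) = o*(o - 5)*(o^2 + 4*o) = o*(o - 5)*(o + 4)*(o)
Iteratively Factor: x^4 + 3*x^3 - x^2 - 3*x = (x + 1)*(x^3 + 2*x^2 - 3*x) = (x - 1)*(x + 1)*(x^2 + 3*x) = (x - 1)*(x + 1)*(x + 3)*(x)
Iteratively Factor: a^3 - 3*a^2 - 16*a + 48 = (a - 3)*(a^2 - 16) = (a - 4)*(a - 3)*(a + 4)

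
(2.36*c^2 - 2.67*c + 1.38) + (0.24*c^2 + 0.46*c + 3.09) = 2.6*c^2 - 2.21*c + 4.47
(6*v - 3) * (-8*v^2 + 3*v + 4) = -48*v^3 + 42*v^2 + 15*v - 12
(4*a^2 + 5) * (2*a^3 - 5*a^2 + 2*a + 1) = 8*a^5 - 20*a^4 + 18*a^3 - 21*a^2 + 10*a + 5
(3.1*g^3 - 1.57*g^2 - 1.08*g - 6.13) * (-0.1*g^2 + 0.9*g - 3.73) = -0.31*g^5 + 2.947*g^4 - 12.868*g^3 + 5.4971*g^2 - 1.4886*g + 22.8649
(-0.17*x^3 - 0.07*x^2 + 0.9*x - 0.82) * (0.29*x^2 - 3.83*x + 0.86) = -0.0493*x^5 + 0.6308*x^4 + 0.3829*x^3 - 3.745*x^2 + 3.9146*x - 0.7052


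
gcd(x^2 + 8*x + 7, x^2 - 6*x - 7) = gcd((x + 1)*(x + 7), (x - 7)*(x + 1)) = x + 1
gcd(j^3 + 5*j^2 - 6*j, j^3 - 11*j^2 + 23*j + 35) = 1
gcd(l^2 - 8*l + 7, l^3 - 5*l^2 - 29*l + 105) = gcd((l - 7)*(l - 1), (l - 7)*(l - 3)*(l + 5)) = l - 7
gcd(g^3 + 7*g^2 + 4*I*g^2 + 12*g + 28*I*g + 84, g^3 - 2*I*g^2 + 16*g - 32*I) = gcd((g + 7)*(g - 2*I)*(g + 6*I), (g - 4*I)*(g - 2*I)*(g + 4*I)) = g - 2*I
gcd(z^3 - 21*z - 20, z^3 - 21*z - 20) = z^3 - 21*z - 20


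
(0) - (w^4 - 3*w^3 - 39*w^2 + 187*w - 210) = -w^4 + 3*w^3 + 39*w^2 - 187*w + 210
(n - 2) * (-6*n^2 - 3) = -6*n^3 + 12*n^2 - 3*n + 6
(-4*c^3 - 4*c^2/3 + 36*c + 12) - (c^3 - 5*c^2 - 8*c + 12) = -5*c^3 + 11*c^2/3 + 44*c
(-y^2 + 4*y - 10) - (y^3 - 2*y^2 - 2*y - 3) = -y^3 + y^2 + 6*y - 7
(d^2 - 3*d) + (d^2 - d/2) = 2*d^2 - 7*d/2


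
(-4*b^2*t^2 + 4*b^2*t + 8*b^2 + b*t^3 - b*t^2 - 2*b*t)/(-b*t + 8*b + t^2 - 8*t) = b*(4*b*t^2 - 4*b*t - 8*b - t^3 + t^2 + 2*t)/(b*t - 8*b - t^2 + 8*t)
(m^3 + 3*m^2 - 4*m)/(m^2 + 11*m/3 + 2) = 3*m*(m^2 + 3*m - 4)/(3*m^2 + 11*m + 6)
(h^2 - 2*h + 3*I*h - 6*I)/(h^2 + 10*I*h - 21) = (h - 2)/(h + 7*I)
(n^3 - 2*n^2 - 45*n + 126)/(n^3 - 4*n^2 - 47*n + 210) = (n - 3)/(n - 5)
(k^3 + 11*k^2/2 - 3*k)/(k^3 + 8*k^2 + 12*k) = (k - 1/2)/(k + 2)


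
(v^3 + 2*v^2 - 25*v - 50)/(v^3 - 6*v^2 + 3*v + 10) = (v^2 + 7*v + 10)/(v^2 - v - 2)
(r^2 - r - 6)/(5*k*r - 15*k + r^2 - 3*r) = (r + 2)/(5*k + r)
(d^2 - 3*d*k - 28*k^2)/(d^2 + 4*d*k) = (d - 7*k)/d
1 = 1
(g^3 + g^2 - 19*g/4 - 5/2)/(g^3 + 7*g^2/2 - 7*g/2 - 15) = (g + 1/2)/(g + 3)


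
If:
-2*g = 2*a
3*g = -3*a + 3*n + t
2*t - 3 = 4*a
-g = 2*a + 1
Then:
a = -1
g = 1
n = 1/6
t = -1/2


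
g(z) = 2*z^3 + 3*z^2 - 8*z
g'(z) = 6*z^2 + 6*z - 8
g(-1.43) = 11.73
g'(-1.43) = -4.31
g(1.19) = -1.90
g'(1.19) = 7.64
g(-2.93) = -1.11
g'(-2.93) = 25.93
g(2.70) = 39.64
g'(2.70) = 51.94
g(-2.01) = 11.96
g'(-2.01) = 4.18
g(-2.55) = 6.74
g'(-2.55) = 15.72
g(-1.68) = 12.42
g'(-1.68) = -1.15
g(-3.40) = -16.73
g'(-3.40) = 40.96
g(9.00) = 1629.00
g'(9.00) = 532.00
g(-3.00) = -3.00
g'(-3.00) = 28.00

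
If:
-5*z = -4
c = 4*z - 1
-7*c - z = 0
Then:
No Solution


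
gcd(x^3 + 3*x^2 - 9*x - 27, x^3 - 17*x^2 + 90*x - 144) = x - 3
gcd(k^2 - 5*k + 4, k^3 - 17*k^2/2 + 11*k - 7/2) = k - 1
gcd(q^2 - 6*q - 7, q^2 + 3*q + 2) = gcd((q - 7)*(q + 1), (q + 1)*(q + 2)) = q + 1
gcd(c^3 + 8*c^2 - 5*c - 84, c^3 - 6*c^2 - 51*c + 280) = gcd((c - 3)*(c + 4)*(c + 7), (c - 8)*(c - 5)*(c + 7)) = c + 7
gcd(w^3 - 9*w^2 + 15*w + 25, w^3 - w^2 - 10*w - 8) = w + 1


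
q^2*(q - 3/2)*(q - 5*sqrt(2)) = q^4 - 5*sqrt(2)*q^3 - 3*q^3/2 + 15*sqrt(2)*q^2/2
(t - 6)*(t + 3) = t^2 - 3*t - 18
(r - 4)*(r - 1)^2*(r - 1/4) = r^4 - 25*r^3/4 + 21*r^2/2 - 25*r/4 + 1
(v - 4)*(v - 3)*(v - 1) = v^3 - 8*v^2 + 19*v - 12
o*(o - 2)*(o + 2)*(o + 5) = o^4 + 5*o^3 - 4*o^2 - 20*o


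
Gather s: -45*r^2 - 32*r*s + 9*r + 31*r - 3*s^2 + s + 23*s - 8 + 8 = -45*r^2 + 40*r - 3*s^2 + s*(24 - 32*r)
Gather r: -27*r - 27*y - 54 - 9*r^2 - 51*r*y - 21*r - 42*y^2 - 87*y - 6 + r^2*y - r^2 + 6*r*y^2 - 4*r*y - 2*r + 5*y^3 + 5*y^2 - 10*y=r^2*(y - 10) + r*(6*y^2 - 55*y - 50) + 5*y^3 - 37*y^2 - 124*y - 60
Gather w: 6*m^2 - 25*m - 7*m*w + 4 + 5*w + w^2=6*m^2 - 25*m + w^2 + w*(5 - 7*m) + 4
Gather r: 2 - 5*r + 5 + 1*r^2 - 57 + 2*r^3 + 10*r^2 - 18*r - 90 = 2*r^3 + 11*r^2 - 23*r - 140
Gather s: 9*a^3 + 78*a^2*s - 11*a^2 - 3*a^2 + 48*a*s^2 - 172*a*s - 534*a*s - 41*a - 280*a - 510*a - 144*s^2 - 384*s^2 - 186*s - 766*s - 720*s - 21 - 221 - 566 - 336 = 9*a^3 - 14*a^2 - 831*a + s^2*(48*a - 528) + s*(78*a^2 - 706*a - 1672) - 1144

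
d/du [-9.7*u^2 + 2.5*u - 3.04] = 2.5 - 19.4*u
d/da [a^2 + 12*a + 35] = 2*a + 12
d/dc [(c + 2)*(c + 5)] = 2*c + 7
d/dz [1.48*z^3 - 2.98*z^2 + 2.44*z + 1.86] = 4.44*z^2 - 5.96*z + 2.44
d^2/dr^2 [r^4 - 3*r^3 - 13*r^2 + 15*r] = 12*r^2 - 18*r - 26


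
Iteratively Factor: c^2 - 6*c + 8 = (c - 2)*(c - 4)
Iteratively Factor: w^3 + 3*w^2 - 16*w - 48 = (w - 4)*(w^2 + 7*w + 12) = (w - 4)*(w + 4)*(w + 3)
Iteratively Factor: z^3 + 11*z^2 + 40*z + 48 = (z + 4)*(z^2 + 7*z + 12) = (z + 3)*(z + 4)*(z + 4)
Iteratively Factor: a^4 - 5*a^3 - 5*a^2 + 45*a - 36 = (a - 1)*(a^3 - 4*a^2 - 9*a + 36) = (a - 1)*(a + 3)*(a^2 - 7*a + 12) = (a - 3)*(a - 1)*(a + 3)*(a - 4)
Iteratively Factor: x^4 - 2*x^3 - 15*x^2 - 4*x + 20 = (x - 1)*(x^3 - x^2 - 16*x - 20) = (x - 5)*(x - 1)*(x^2 + 4*x + 4) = (x - 5)*(x - 1)*(x + 2)*(x + 2)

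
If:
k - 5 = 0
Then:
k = 5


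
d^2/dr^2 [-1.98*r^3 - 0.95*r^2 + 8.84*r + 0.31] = -11.88*r - 1.9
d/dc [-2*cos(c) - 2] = 2*sin(c)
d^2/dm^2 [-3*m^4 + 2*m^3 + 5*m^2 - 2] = -36*m^2 + 12*m + 10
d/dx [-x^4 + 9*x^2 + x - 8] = -4*x^3 + 18*x + 1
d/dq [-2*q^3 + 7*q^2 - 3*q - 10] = -6*q^2 + 14*q - 3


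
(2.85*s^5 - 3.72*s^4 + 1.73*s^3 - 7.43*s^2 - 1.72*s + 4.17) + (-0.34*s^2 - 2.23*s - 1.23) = 2.85*s^5 - 3.72*s^4 + 1.73*s^3 - 7.77*s^2 - 3.95*s + 2.94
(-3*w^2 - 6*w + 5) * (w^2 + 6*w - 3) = -3*w^4 - 24*w^3 - 22*w^2 + 48*w - 15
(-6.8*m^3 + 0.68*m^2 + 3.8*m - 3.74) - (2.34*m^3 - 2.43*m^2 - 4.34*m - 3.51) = -9.14*m^3 + 3.11*m^2 + 8.14*m - 0.23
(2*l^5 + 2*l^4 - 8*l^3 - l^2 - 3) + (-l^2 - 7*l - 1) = 2*l^5 + 2*l^4 - 8*l^3 - 2*l^2 - 7*l - 4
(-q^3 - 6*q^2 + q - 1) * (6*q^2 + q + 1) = -6*q^5 - 37*q^4 - q^3 - 11*q^2 - 1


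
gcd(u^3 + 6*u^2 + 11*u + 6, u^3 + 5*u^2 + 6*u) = u^2 + 5*u + 6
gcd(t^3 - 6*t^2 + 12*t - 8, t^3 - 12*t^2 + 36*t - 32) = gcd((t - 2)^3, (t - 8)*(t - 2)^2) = t^2 - 4*t + 4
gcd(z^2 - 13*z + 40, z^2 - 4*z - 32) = z - 8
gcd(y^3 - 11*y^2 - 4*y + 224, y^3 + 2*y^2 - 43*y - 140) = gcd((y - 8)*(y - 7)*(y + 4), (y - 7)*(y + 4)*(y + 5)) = y^2 - 3*y - 28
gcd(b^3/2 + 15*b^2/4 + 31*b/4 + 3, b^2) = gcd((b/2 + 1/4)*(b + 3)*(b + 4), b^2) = 1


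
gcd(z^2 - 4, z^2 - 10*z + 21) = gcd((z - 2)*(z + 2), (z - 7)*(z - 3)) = 1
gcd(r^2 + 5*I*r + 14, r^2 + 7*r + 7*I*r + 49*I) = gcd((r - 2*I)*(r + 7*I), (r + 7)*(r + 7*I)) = r + 7*I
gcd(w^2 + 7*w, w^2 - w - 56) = w + 7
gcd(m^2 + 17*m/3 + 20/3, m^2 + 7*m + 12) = m + 4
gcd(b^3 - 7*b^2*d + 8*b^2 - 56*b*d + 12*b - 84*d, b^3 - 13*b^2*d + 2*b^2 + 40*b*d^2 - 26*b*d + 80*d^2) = b + 2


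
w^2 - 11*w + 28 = (w - 7)*(w - 4)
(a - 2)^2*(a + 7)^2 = a^4 + 10*a^3 - 3*a^2 - 140*a + 196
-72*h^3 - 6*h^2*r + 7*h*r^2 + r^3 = (-3*h + r)*(4*h + r)*(6*h + r)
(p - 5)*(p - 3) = p^2 - 8*p + 15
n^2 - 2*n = n*(n - 2)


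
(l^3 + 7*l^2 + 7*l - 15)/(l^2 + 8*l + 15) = l - 1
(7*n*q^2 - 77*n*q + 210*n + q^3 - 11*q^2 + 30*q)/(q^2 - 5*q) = 7*n - 42*n/q + q - 6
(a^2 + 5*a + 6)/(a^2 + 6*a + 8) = (a + 3)/(a + 4)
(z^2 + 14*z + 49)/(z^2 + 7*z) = (z + 7)/z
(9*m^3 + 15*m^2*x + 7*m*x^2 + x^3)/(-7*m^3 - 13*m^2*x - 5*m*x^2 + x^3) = (9*m^2 + 6*m*x + x^2)/(-7*m^2 - 6*m*x + x^2)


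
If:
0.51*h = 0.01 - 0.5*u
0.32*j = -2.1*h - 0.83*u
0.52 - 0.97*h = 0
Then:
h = 0.54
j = -2.15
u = -0.53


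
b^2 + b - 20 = (b - 4)*(b + 5)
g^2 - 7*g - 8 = (g - 8)*(g + 1)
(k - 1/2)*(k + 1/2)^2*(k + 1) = k^4 + 3*k^3/2 + k^2/4 - 3*k/8 - 1/8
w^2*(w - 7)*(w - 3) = w^4 - 10*w^3 + 21*w^2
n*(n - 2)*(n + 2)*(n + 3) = n^4 + 3*n^3 - 4*n^2 - 12*n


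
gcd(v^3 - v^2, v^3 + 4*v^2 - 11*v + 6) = v - 1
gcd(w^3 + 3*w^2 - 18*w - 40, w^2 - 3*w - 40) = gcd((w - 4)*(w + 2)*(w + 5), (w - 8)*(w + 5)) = w + 5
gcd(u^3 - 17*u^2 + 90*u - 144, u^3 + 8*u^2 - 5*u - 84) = u - 3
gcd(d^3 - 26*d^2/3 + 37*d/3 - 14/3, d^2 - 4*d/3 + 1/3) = d - 1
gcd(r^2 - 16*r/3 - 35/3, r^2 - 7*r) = r - 7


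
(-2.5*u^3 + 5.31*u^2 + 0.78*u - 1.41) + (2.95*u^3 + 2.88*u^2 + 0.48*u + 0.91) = 0.45*u^3 + 8.19*u^2 + 1.26*u - 0.5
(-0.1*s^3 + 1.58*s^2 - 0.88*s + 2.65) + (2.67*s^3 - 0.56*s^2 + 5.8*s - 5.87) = 2.57*s^3 + 1.02*s^2 + 4.92*s - 3.22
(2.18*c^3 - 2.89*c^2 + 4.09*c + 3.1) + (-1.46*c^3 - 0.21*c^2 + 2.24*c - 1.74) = 0.72*c^3 - 3.1*c^2 + 6.33*c + 1.36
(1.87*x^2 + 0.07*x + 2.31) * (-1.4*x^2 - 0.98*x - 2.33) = -2.618*x^4 - 1.9306*x^3 - 7.6597*x^2 - 2.4269*x - 5.3823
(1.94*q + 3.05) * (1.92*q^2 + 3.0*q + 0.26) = 3.7248*q^3 + 11.676*q^2 + 9.6544*q + 0.793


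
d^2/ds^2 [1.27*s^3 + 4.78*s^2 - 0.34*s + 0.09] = 7.62*s + 9.56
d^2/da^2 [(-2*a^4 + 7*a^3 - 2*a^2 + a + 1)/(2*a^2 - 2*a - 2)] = (-2*a^6 + 6*a^5 - 3*a^3 + 6*a^2 + 21*a - 1)/(a^6 - 3*a^5 + 5*a^3 - 3*a - 1)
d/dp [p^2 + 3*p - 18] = 2*p + 3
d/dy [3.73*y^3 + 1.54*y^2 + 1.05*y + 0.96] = 11.19*y^2 + 3.08*y + 1.05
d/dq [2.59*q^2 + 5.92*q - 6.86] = 5.18*q + 5.92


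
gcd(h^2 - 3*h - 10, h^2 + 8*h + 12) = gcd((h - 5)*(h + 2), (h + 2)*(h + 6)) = h + 2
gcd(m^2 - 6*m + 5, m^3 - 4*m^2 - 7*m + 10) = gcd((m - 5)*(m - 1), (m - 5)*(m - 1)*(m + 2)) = m^2 - 6*m + 5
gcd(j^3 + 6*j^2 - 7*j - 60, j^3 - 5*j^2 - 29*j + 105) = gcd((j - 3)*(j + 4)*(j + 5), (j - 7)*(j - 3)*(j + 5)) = j^2 + 2*j - 15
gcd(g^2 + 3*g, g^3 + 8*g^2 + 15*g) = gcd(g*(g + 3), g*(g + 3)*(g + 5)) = g^2 + 3*g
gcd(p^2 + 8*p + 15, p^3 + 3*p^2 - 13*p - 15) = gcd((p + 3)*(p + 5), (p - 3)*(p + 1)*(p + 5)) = p + 5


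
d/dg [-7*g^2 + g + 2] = 1 - 14*g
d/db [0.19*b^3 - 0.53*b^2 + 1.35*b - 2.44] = 0.57*b^2 - 1.06*b + 1.35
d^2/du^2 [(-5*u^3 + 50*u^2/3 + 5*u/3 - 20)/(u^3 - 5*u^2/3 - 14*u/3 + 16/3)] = 30*(15*u^6 - 117*u^5 + 477*u^4 - 1127*u^3 + 1580*u^2 - 952*u - 176)/(27*u^9 - 135*u^8 - 153*u^7 + 1567*u^6 - 726*u^5 - 5772*u^4 + 6280*u^3 + 5568*u^2 - 10752*u + 4096)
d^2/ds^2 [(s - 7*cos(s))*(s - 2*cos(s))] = 9*s*cos(s) + 56*sin(s)^2 + 18*sin(s) - 26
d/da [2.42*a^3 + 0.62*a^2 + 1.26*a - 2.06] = 7.26*a^2 + 1.24*a + 1.26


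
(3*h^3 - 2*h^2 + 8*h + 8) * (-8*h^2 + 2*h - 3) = -24*h^5 + 22*h^4 - 77*h^3 - 42*h^2 - 8*h - 24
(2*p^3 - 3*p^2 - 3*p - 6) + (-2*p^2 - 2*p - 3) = 2*p^3 - 5*p^2 - 5*p - 9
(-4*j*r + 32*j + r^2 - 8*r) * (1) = -4*j*r + 32*j + r^2 - 8*r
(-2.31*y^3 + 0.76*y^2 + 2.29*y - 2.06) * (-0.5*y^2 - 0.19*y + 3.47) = 1.155*y^5 + 0.0589*y^4 - 9.3051*y^3 + 3.2321*y^2 + 8.3377*y - 7.1482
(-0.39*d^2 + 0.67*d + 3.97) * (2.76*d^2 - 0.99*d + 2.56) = -1.0764*d^4 + 2.2353*d^3 + 9.2955*d^2 - 2.2151*d + 10.1632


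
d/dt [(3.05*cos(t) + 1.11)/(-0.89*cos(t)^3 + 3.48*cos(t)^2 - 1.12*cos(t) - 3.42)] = (-5.429*cos(t)^3 + 7.6503*cos(t)^2 + 7.7256*cos(t) + 9.1878)*sin(t)/(0.7921*cos(t)^6 - 6.1944*cos(t)^5 + 14.104*cos(t)^4 - 1.7076*cos(t)^3 - 22.5488*cos(t)^2 + 7.6608*cos(t) + 11.6964)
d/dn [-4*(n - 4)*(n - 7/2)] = 30 - 8*n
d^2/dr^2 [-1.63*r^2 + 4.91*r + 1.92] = -3.26000000000000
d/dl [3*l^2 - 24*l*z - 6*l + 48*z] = 6*l - 24*z - 6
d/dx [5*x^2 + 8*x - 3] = 10*x + 8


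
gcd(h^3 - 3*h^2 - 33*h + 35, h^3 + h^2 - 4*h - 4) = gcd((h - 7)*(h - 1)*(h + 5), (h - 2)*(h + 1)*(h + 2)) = 1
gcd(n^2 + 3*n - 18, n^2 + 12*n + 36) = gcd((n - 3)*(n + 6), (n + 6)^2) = n + 6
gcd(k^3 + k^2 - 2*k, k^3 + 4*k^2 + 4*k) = k^2 + 2*k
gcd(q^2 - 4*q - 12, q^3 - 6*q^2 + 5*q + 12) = 1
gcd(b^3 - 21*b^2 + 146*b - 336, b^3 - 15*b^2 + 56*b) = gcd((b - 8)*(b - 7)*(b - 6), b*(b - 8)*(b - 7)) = b^2 - 15*b + 56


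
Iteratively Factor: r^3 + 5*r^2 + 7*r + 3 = (r + 3)*(r^2 + 2*r + 1) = (r + 1)*(r + 3)*(r + 1)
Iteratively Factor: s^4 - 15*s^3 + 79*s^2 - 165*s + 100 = (s - 5)*(s^3 - 10*s^2 + 29*s - 20) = (s - 5)*(s - 4)*(s^2 - 6*s + 5) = (s - 5)^2*(s - 4)*(s - 1)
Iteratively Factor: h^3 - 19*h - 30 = (h + 2)*(h^2 - 2*h - 15) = (h + 2)*(h + 3)*(h - 5)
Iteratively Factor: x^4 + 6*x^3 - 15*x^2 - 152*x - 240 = (x + 4)*(x^3 + 2*x^2 - 23*x - 60) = (x + 3)*(x + 4)*(x^2 - x - 20) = (x + 3)*(x + 4)^2*(x - 5)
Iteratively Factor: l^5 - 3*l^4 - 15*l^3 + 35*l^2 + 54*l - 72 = (l + 3)*(l^4 - 6*l^3 + 3*l^2 + 26*l - 24) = (l - 3)*(l + 3)*(l^3 - 3*l^2 - 6*l + 8) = (l - 3)*(l + 2)*(l + 3)*(l^2 - 5*l + 4) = (l - 3)*(l - 1)*(l + 2)*(l + 3)*(l - 4)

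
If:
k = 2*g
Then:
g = k/2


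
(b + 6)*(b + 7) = b^2 + 13*b + 42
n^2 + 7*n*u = n*(n + 7*u)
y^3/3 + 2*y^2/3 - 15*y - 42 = (y/3 + 1)*(y - 7)*(y + 6)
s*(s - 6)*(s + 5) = s^3 - s^2 - 30*s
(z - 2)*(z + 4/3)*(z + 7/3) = z^3 + 5*z^2/3 - 38*z/9 - 56/9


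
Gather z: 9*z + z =10*z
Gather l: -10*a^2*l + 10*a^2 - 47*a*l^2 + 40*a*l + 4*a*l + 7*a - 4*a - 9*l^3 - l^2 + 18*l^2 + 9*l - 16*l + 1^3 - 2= 10*a^2 + 3*a - 9*l^3 + l^2*(17 - 47*a) + l*(-10*a^2 + 44*a - 7) - 1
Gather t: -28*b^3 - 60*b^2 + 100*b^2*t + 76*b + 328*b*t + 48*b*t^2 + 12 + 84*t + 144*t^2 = -28*b^3 - 60*b^2 + 76*b + t^2*(48*b + 144) + t*(100*b^2 + 328*b + 84) + 12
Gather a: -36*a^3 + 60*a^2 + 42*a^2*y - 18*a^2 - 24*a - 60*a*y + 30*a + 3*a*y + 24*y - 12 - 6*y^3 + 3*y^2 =-36*a^3 + a^2*(42*y + 42) + a*(6 - 57*y) - 6*y^3 + 3*y^2 + 24*y - 12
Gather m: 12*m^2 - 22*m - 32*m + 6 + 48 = 12*m^2 - 54*m + 54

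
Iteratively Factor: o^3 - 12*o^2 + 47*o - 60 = (o - 4)*(o^2 - 8*o + 15) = (o - 4)*(o - 3)*(o - 5)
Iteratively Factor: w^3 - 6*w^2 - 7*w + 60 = (w - 4)*(w^2 - 2*w - 15) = (w - 4)*(w + 3)*(w - 5)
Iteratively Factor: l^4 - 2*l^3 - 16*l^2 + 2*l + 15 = (l + 3)*(l^3 - 5*l^2 - l + 5) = (l - 1)*(l + 3)*(l^2 - 4*l - 5) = (l - 1)*(l + 1)*(l + 3)*(l - 5)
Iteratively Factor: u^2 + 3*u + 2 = (u + 1)*(u + 2)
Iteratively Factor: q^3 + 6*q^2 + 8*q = (q + 4)*(q^2 + 2*q) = q*(q + 4)*(q + 2)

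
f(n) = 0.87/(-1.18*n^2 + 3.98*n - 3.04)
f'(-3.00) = -0.01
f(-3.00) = -0.03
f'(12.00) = 0.00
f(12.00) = -0.01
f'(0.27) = -0.69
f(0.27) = -0.42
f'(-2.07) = -0.03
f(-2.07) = -0.05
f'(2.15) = 244.05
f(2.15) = 13.93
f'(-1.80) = -0.04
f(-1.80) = -0.06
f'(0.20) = -0.58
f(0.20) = -0.38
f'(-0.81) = -0.10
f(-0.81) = -0.12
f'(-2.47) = -0.02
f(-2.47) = -0.04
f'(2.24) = 547.36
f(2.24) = -19.09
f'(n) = 0.87*(2.36*n - 3.98)/(-1.18*n^2 + 3.98*n - 3.04)^2 = (2.0532*n - 3.4626)/(1.18*n^2 - 3.98*n + 3.04)^2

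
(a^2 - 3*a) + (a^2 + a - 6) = 2*a^2 - 2*a - 6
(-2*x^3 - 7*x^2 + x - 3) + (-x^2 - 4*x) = -2*x^3 - 8*x^2 - 3*x - 3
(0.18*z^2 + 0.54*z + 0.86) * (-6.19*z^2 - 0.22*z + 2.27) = -1.1142*z^4 - 3.3822*z^3 - 5.0336*z^2 + 1.0366*z + 1.9522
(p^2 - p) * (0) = 0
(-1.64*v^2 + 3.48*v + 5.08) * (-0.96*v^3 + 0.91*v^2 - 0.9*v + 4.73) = 1.5744*v^5 - 4.8332*v^4 - 0.234*v^3 - 6.2664*v^2 + 11.8884*v + 24.0284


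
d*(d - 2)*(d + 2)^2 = d^4 + 2*d^3 - 4*d^2 - 8*d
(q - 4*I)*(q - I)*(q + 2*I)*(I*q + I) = I*q^4 + 3*q^3 + I*q^3 + 3*q^2 + 6*I*q^2 + 8*q + 6*I*q + 8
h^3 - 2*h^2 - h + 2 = (h - 2)*(h - 1)*(h + 1)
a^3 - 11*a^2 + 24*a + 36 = (a - 6)^2*(a + 1)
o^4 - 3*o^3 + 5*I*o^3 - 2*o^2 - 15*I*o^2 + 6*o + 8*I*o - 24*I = (o - 3)*(o - I)*(o + 2*I)*(o + 4*I)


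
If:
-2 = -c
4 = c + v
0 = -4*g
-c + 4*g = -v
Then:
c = 2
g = 0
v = 2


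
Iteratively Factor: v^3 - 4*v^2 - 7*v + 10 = (v - 1)*(v^2 - 3*v - 10) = (v - 1)*(v + 2)*(v - 5)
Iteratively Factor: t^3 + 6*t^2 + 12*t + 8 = (t + 2)*(t^2 + 4*t + 4) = (t + 2)^2*(t + 2)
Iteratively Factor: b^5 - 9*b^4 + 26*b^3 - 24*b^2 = (b)*(b^4 - 9*b^3 + 26*b^2 - 24*b) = b^2*(b^3 - 9*b^2 + 26*b - 24) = b^2*(b - 3)*(b^2 - 6*b + 8) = b^2*(b - 4)*(b - 3)*(b - 2)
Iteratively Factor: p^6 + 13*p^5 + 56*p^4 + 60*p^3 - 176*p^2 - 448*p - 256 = (p + 1)*(p^5 + 12*p^4 + 44*p^3 + 16*p^2 - 192*p - 256) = (p + 1)*(p + 4)*(p^4 + 8*p^3 + 12*p^2 - 32*p - 64) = (p + 1)*(p + 4)^2*(p^3 + 4*p^2 - 4*p - 16) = (p + 1)*(p + 2)*(p + 4)^2*(p^2 + 2*p - 8) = (p - 2)*(p + 1)*(p + 2)*(p + 4)^2*(p + 4)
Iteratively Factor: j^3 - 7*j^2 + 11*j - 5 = (j - 1)*(j^2 - 6*j + 5) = (j - 1)^2*(j - 5)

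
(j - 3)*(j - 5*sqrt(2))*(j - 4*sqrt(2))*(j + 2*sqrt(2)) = j^4 - 7*sqrt(2)*j^3 - 3*j^3 + 4*j^2 + 21*sqrt(2)*j^2 - 12*j + 80*sqrt(2)*j - 240*sqrt(2)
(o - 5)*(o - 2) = o^2 - 7*o + 10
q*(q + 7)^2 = q^3 + 14*q^2 + 49*q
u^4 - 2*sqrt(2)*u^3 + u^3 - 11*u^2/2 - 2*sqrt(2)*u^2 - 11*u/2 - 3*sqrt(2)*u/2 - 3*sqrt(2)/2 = (u + 1)*(u - 3*sqrt(2))*(u + sqrt(2)/2)^2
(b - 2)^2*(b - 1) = b^3 - 5*b^2 + 8*b - 4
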